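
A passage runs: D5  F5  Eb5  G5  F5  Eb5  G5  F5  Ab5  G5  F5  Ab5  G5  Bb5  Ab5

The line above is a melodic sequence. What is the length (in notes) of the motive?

5

There are 15 notes; a 5-note unit gives 3 cells:
D5 F5 Eb5 G5 F5 | Eb5 G5 F5 Ab5 G5 | F5 Ab5 G5 Bb5 Ab5
Every group is a transposition up a 2nd of the one before; no shorter unit works.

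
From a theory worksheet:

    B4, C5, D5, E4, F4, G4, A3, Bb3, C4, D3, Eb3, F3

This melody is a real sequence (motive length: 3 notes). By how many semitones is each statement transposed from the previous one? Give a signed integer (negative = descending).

-7

Unit = 3 notes; the statements start on B4, E4, A3, D3, moving down a 5th each time.
B4 to E4 spans -7 semitones.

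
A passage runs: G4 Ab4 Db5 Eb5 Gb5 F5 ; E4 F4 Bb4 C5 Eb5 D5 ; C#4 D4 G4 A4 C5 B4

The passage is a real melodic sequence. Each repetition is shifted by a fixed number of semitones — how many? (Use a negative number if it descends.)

-3

Unit = 6 notes; the statements start on G4, E4, C#4, moving down a 3rd each time.
G4→E4 is 64 − 67 = -3 semitones.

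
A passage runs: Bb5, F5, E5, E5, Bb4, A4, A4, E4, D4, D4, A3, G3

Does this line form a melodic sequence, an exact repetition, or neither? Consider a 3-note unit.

Each 3-note cell is the previous one transposed down a 5th.

sequence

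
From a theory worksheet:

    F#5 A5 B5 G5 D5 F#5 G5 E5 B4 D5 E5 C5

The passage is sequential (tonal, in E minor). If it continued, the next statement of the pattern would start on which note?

Taking 4-note groups, the heads are F#5, D5, B4: the pattern moves down a 3rd.
One more step down a 3rd gives G4.

G4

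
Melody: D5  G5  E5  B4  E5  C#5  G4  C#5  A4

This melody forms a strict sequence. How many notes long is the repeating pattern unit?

3

Try groups of 3 (3 cells in 9 notes):
D5 G5 E5 | B4 E5 C#5 | G4 C#5 A4
Every group is a transposition down a 3rd of the one before; no shorter unit works.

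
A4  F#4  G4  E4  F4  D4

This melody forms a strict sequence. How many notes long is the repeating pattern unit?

Try groups of 2 (3 cells in 6 notes):
A4 F#4 | G4 E4 | F4 D4
Each cell is the previous one down a 2nd — so the unit is 2 notes.

2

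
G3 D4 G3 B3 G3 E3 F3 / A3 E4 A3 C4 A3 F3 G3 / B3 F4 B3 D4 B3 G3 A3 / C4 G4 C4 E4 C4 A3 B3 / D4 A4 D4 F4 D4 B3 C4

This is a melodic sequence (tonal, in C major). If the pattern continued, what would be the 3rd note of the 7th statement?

F4

Grouping in 7s, the 3rd note of each cell is G3, A3, B3, C4, D4.
Carrying that up a 2nd forward: E4 → F4.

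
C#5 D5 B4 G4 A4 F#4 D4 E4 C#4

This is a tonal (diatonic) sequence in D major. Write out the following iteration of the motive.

A3 B3 G3

The 3-note cells begin on C#5, G4, D4 — each down a 4th from the last.
So cell 4 is A3 B3 G3.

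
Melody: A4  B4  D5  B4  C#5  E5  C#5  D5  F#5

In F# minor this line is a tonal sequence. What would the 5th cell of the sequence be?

E5 F#5 A5

Taking 3-note groups, the heads are A4, B4, C#5: the pattern moves up a 2nd.
Extending up a 2nd: D5 → E5.
So cell 5 is E5 F#5 A5.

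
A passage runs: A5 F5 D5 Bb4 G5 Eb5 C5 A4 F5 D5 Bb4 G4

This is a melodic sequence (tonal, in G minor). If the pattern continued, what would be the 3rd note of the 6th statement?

F4

With 4-note cells, note 3 of each statement runs D5, C5, Bb4.
Each moves down a 2nd. Continuing: A4 → G4 → F4.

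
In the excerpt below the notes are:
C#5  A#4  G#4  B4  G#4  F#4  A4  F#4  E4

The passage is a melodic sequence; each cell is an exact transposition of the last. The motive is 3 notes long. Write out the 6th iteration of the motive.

The 3-note cells begin on C#5, B4, A4 — each down a 2nd from the last.
Carrying on: G4 → F4 → Eb4.
Statement 6 starts on Eb4 and keeps the same exact contour: Eb4 C4 Bb3.

Eb4 C4 Bb3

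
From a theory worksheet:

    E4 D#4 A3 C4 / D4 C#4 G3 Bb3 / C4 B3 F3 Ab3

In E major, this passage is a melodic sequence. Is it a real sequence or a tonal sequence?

real

Each cell has the same semitone pattern (-1, -6, 3) — intervals are preserved exactly.
And C4 lies outside E major, so the sequence is real rather than tonal.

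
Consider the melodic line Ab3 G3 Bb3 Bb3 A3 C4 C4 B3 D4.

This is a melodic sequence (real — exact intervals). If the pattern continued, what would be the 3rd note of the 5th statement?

The unit is 3 notes. Position-3 pitches of the 3 shown cells: Bb3, C4, D4.
Extending up a 2nd: E4 → F#4.

F#4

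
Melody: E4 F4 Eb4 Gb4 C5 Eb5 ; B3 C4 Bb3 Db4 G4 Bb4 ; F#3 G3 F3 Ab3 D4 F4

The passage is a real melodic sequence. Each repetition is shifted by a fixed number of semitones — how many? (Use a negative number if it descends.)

With a 6-note motive the entries are E4, B3, F#3, each down a 4th from the previous.
E4 to B3 spans -5 semitones.

-5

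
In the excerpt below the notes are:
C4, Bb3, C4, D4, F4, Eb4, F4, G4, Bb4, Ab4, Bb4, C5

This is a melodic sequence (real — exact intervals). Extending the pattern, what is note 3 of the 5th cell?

Ab5

With 4-note cells, note 3 of each statement runs C4, F4, Bb4.
Each moves up a 4th. Continuing: Eb5 → Ab5.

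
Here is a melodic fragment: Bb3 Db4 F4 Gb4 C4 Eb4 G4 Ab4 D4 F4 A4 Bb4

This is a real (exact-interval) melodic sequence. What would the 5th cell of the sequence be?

F#4 A4 C#5 D5

Taking 4-note groups, the heads are Bb3, C4, D4: the pattern moves up a 2nd.
Extending up a 2nd: E4 → F#4.
Statement 5 starts on F#4 and keeps the same exact contour: F#4 A4 C#5 D5.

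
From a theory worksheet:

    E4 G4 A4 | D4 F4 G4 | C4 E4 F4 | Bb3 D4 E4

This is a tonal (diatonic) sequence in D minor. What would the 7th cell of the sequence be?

Taking 3-note groups, the heads are E4, D4, C4, Bb3: the pattern moves down a 2nd.
Continuing the starts: A3 → G3 → F3.
So cell 7 is F3 A3 Bb3.

F3 A3 Bb3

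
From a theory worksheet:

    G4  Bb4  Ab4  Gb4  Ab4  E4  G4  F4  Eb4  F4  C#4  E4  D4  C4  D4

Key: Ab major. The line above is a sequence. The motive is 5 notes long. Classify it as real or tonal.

Each cell has the same semitone pattern (3, -2, -2, 2) — intervals are preserved exactly.
And Gb4 lies outside Ab major, so the sequence is real rather than tonal.

real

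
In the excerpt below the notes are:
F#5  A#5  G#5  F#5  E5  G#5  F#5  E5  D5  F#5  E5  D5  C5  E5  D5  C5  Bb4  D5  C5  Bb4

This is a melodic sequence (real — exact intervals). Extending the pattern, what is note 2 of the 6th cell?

Grouping in 4s, the 2nd note of each cell is A#5, G#5, F#5, E5, D5.
One more down a 2nd gives C5.

C5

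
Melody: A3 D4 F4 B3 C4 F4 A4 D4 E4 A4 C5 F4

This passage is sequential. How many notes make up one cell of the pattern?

4

Try groups of 4 (3 cells in 12 notes):
A3 D4 F4 B3 | C4 F4 A4 D4 | E4 A4 C5 F4
Each cell is the previous one up a 3rd — so the unit is 4 notes.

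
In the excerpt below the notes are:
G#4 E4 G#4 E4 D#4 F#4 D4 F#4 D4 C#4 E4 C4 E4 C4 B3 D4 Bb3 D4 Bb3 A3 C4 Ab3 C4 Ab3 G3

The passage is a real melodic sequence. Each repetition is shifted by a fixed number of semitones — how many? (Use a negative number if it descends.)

-2

The 5-note cells begin on G#4, F#4, E4, D4, C4 — each down a 2nd from the last.
G#4→F#4 is 66 − 68 = -2 semitones.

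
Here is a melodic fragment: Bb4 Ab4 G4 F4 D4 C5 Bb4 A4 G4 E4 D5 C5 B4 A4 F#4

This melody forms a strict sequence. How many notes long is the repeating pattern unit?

Try groups of 5 (3 cells in 15 notes):
Bb4 Ab4 G4 F4 D4 | C5 Bb4 A4 G4 E4 | D5 C5 B4 A4 F#4
Each cell is the previous one up a 2nd — so the unit is 5 notes.

5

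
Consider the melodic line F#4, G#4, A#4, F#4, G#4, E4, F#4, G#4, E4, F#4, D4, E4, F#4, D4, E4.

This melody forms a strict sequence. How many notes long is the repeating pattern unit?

5

Try groups of 5 (3 cells in 15 notes):
F#4 G#4 A#4 F#4 G#4 | E4 F#4 G#4 E4 F#4 | D4 E4 F#4 D4 E4
That's a consistent down a 2nd shift per cell, and no other grouping gives one.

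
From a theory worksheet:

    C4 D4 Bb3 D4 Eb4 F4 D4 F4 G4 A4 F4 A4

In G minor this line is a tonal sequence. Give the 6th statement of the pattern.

Unit = 4 notes; the statements start on C4, Eb4, G4, moving up a 3rd each time.
Continuing the starts: Bb4 → D5 → F5.
So cell 6 is F5 G5 Eb5 G5.

F5 G5 Eb5 G5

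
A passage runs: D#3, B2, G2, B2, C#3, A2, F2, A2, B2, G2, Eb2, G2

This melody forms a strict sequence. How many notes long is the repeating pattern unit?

4

There are 12 notes; a 4-note unit gives 3 cells:
D#3 B2 G2 B2 | C#3 A2 F2 A2 | B2 G2 Eb2 G2
Every group is a transposition down a 2nd of the one before; no shorter unit works.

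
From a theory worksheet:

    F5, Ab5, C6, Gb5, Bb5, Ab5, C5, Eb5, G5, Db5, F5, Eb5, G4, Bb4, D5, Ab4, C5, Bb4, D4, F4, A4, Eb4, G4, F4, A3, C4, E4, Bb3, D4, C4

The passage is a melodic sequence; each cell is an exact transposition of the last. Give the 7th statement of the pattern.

B2 D3 F#3 C3 E3 D3

Taking 6-note groups, the heads are F5, C5, G4, D4, A3: the pattern moves down a 4th.
Continuing the starts: E3 → B2.
From B2 the exact shape gives B2 D3 F#3 C3 E3 D3.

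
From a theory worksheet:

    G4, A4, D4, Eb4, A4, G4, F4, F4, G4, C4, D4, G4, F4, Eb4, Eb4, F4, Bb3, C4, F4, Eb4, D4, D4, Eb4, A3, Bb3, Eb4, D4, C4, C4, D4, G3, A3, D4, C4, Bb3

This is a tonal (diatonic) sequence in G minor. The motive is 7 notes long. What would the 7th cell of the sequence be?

Unit = 7 notes; the statements start on G4, F4, Eb4, D4, C4, moving down a 2nd each time.
Carrying on: Bb3 → A3.
From A3 the diatonic shape gives A3 Bb3 Eb3 F3 Bb3 A3 G3.

A3 Bb3 Eb3 F3 Bb3 A3 G3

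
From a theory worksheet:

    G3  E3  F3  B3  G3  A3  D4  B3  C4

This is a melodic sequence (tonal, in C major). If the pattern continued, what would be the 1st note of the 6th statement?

With 3-note cells, note 1 of each statement runs G3, B3, D4.
Carrying that up a 3rd forward: F4 → A4 → C5.

C5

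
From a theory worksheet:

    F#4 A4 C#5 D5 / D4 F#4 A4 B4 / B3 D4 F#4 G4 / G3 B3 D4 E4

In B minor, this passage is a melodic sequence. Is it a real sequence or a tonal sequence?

tonal

Every note is diatonic to B minor.
Cell 1 has +3 semitones from note 1 to 2, but cell 2 has +4 — the interval quality changes while the contour stays the same, which is the hallmark of a tonal sequence.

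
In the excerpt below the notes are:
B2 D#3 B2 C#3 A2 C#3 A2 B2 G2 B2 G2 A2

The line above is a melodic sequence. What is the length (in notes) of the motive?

12 notes total. Splitting into 3 groups of 4:
B2 D#3 B2 C#3 | A2 C#3 A2 B2 | G2 B2 G2 A2
That's a consistent down a 2nd shift per cell, and no other grouping gives one.

4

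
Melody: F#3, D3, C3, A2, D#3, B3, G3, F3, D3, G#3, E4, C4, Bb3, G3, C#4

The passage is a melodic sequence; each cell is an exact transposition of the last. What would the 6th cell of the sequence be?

G5 Eb5 Db5 Bb4 E5

With a 5-note motive the entries are F#3, B3, E4, each up a 4th from the previous.
Extending up a 4th: A4 → D5 → G5.
From G5 the exact shape gives G5 Eb5 Db5 Bb4 E5.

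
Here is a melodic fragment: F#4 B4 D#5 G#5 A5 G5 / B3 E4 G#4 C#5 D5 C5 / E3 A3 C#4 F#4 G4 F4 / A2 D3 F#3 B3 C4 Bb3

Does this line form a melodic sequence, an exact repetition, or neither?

sequence

Each 6-note cell is the previous one transposed down a 5th.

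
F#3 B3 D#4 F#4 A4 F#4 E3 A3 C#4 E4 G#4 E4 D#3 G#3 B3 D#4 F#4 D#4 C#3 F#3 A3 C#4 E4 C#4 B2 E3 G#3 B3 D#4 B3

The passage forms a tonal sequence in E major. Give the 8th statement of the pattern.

F#2 B2 D#3 F#3 A3 F#3

Taking 6-note groups, the heads are F#3, E3, D#3, C#3, B2: the pattern moves down a 2nd.
Continuing the starts: A2 → G#2 → F#2.
So cell 8 is F#2 B2 D#3 F#3 A3 F#3.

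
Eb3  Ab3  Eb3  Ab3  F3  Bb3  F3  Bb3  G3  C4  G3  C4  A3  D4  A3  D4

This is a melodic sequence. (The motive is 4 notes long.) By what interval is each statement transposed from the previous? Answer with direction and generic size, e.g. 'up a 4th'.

up a 2nd

Taking 4-note groups, the heads are Eb3, F3, G3, A3: the pattern moves up a 2nd.
Eb3 to F3 is up a 2nd.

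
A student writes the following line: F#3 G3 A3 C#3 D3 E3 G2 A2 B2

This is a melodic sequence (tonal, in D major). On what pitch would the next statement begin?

The 3-note cells begin on F#3, C#3, G2 — each down a 4th from the last.
The next head, down a 4th from G2, is D2.

D2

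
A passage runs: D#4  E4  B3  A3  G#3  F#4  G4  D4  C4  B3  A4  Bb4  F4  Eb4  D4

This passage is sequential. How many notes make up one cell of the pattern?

15 notes total. Splitting into 3 groups of 5:
D#4 E4 B3 A3 G#3 | F#4 G4 D4 C4 B3 | A4 Bb4 F4 Eb4 D4
Every group is a transposition up a 3rd of the one before; no shorter unit works.

5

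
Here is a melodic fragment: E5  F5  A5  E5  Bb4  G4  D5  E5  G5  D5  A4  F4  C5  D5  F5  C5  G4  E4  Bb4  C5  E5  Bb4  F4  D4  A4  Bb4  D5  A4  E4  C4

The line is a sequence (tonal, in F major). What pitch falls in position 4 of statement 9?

D4

The unit is 6 notes. Position-4 pitches of the 5 shown cells: E5, D5, C5, Bb4, A4.
Extending down a 2nd: G4 → F4 → E4 → D4.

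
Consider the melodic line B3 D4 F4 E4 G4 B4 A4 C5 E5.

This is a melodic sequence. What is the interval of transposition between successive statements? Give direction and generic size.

up a 4th

Taking 3-note groups, the heads are B3, E4, A4: the pattern moves up a 4th.
From B3 to E4: up a 4th.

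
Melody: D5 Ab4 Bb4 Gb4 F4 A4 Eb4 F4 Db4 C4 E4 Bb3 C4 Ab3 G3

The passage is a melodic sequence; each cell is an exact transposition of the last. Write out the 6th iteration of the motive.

With a 5-note motive the entries are D5, A4, E4, each down a 4th from the previous.
Carrying on: B3 → F#3 → C#3.
So cell 6 is C#3 G2 A2 F2 E2.

C#3 G2 A2 F2 E2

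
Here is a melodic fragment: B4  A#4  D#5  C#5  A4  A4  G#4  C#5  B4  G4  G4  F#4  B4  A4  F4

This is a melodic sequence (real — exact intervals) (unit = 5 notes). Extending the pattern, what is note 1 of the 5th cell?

Eb4

Grouping in 5s, the 1st note of each cell is B4, A4, G4.
Each moves down a 2nd. Continuing: F4 → Eb4.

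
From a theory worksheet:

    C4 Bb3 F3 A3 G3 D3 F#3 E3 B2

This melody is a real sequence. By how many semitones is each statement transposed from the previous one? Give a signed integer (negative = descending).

-3

Unit = 3 notes; the statements start on C4, A3, F#3, moving down a 3rd each time.
C4→A3 is 57 − 60 = -3 semitones.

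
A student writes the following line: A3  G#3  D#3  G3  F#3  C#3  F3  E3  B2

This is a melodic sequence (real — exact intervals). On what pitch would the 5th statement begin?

The 3-note cells begin on A3, G3, F3 — each down a 2nd from the last.
Extending the heads down a 2nd: Eb3 → Db3.

Db3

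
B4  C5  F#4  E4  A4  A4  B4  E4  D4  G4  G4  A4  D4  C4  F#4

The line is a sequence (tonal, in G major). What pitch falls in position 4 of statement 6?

G3

The unit is 5 notes. Position-4 pitches of the 3 shown cells: E4, D4, C4.
Extending down a 2nd: B3 → A3 → G3.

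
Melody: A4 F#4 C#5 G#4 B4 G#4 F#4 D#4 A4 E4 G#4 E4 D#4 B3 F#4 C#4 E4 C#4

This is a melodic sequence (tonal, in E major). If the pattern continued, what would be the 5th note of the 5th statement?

A3

With 6-note cells, note 5 of each statement runs B4, G#4, E4.
Carrying that down a 3rd forward: C#4 → A3.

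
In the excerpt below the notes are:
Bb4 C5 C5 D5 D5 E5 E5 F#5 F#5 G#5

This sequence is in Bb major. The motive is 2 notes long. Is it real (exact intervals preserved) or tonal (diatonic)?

real

Each cell has the same semitone pattern (2,) — intervals are preserved exactly.
And E5 lies outside Bb major, so the sequence is real rather than tonal.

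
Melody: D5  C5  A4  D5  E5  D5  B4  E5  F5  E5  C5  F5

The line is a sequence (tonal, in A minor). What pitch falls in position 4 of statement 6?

Grouping in 4s, the 4th note of each cell is D5, E5, F5.
Carrying that up a 2nd forward: G5 → A5 → B5.

B5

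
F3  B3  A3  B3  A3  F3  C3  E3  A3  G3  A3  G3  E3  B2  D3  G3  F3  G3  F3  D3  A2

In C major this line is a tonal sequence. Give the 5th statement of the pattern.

The 7-note cells begin on F3, E3, D3 — each down a 2nd from the last.
Continuing the starts: C3 → B2.
From B2 the diatonic shape gives B2 E3 D3 E3 D3 B2 F2.

B2 E3 D3 E3 D3 B2 F2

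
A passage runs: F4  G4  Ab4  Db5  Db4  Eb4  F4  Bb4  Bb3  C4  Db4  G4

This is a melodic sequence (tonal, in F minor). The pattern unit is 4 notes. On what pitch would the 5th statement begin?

With a 4-note motive the entries are F4, Db4, Bb3, each down a 3rd from the previous.
Extending the heads down a 3rd: G3 → Eb3.

Eb3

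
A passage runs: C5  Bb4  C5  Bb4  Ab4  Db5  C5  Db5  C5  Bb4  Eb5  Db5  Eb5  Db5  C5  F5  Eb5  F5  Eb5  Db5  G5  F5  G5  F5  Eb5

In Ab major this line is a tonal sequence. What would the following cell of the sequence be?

Ab5 G5 Ab5 G5 F5

Taking 5-note groups, the heads are C5, Db5, Eb5, F5, G5: the pattern moves up a 2nd.
So cell 6 is Ab5 G5 Ab5 G5 F5.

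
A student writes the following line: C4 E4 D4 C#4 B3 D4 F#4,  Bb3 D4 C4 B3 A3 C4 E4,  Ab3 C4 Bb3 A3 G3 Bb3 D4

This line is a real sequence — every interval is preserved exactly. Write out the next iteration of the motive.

Gb3 Bb3 Ab3 G3 F3 Ab3 C4

The 7-note cells begin on C4, Bb3, Ab3 — each down a 2nd from the last.
From Gb3 the exact shape gives Gb3 Bb3 Ab3 G3 F3 Ab3 C4.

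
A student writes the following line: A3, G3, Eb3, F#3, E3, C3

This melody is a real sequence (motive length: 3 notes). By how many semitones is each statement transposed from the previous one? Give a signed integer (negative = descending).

-3

Unit = 3 notes; the statements start on A3, F#3, moving down a 3rd each time.
Counting half-steps from A3 to F#3: -3.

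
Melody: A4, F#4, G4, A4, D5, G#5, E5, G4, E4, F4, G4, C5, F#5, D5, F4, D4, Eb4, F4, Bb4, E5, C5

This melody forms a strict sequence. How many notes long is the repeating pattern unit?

7

21 notes total. Splitting into 3 groups of 7:
A4 F#4 G4 A4 D5 G#5 E5 | G4 E4 F4 G4 C5 F#5 D5 | F4 D4 Eb4 F4 Bb4 E5 C5
That's a consistent down a 2nd shift per cell, and no other grouping gives one.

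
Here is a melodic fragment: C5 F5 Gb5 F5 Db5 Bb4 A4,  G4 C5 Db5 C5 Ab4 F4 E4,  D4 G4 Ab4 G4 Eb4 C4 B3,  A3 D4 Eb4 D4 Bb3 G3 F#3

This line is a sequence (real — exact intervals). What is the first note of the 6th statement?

The 7-note cells begin on C5, G4, D4, A3 — each down a 4th from the last.
Continuing: E3 → B2. Statement 6 starts on B2.

B2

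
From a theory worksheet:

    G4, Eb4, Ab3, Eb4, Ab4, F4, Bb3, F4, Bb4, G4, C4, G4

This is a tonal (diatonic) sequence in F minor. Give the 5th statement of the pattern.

Taking 4-note groups, the heads are G4, Ab4, Bb4: the pattern moves up a 2nd.
Continuing the starts: C5 → Db5.
From Db5 the diatonic shape gives Db5 Bb4 Eb4 Bb4.

Db5 Bb4 Eb4 Bb4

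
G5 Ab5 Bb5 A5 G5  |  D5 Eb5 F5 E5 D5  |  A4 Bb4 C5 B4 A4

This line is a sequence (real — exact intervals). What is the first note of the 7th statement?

Taking 5-note groups, the heads are G5, D5, A4: the pattern moves down a 4th.
Continuing: E4 → B3 → F#3 → C#3. Statement 7 starts on C#3.

C#3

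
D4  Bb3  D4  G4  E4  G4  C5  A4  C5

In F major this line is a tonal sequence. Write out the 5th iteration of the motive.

Bb5 G5 Bb5

Unit = 3 notes; the statements start on D4, G4, C5, moving up a 4th each time.
Continuing the starts: F5 → Bb5.
Statement 5 starts on Bb5 and keeps the same diatonic contour: Bb5 G5 Bb5.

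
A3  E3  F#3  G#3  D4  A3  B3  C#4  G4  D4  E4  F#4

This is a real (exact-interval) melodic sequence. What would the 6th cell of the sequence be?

The 4-note cells begin on A3, D4, G4 — each up a 4th from the last.
Carrying on: C5 → F5 → Bb5.
From Bb5 the exact shape gives Bb5 F5 G5 A5.

Bb5 F5 G5 A5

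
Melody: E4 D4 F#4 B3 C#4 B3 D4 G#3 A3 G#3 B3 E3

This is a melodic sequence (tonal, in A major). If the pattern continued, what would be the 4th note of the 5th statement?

A2

The unit is 4 notes. Position-4 pitches of the 3 shown cells: B3, G#3, E3.
Extending down a 3rd: C#3 → A2.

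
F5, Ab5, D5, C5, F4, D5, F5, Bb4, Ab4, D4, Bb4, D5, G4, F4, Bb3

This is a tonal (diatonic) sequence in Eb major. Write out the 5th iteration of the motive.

Taking 5-note groups, the heads are F5, D5, Bb4: the pattern moves down a 3rd.
Extending down a 3rd: G4 → Eb4.
So cell 5 is Eb4 G4 C4 Bb3 Eb3.

Eb4 G4 C4 Bb3 Eb3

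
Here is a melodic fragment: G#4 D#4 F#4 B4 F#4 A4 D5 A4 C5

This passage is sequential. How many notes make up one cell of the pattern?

9 notes total. Splitting into 3 groups of 3:
G#4 D#4 F#4 | B4 F#4 A4 | D5 A4 C5
Each cell is the previous one up a 3rd — so the unit is 3 notes.

3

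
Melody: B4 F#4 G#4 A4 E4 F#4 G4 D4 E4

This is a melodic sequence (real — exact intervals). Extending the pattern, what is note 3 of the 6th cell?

Grouping in 3s, the 3rd note of each cell is G#4, F#4, E4.
Extending down a 2nd: D4 → C4 → Bb3.

Bb3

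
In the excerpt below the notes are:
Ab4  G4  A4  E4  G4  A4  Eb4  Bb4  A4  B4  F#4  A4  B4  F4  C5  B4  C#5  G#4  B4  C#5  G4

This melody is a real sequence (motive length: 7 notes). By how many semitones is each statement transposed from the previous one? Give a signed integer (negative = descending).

Unit = 7 notes; the statements start on Ab4, Bb4, C5, moving up a 2nd each time.
Counting half-steps from Ab4 to Bb4: 2.

2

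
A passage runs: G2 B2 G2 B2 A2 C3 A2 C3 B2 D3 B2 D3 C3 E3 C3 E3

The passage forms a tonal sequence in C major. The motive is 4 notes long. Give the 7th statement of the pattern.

F3 A3 F3 A3

Taking 4-note groups, the heads are G2, A2, B2, C3: the pattern moves up a 2nd.
Extending up a 2nd: D3 → E3 → F3.
From F3 the diatonic shape gives F3 A3 F3 A3.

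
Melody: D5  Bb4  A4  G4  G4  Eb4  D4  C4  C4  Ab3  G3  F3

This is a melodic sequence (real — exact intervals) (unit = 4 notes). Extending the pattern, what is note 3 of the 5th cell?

With 4-note cells, note 3 of each statement runs A4, D4, G3.
Each moves down a 5th. Continuing: C3 → F2.

F2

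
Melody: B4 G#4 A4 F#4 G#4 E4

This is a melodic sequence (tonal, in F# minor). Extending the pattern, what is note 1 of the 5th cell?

Grouping in 2s, the 1st note of each cell is B4, A4, G#4.
Carrying that down a 2nd forward: F#4 → E4.

E4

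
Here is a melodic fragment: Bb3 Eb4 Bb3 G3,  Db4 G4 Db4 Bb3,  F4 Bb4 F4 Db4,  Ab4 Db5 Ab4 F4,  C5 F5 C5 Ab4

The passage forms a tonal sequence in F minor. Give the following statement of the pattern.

Eb5 Ab5 Eb5 C5

Taking 4-note groups, the heads are Bb3, Db4, F4, Ab4, C5: the pattern moves up a 3rd.
From Eb5 the diatonic shape gives Eb5 Ab5 Eb5 C5.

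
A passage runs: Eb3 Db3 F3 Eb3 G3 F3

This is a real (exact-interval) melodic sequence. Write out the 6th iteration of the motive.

Taking 2-note groups, the heads are Eb3, F3, G3: the pattern moves up a 2nd.
Continuing the starts: A3 → B3 → C#4.
From C#4 the exact shape gives C#4 B3.

C#4 B3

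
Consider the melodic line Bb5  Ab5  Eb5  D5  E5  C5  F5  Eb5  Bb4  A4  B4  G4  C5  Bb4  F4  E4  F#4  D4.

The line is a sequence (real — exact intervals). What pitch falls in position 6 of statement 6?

With 6-note cells, note 6 of each statement runs C5, G4, D4.
Extending down a 4th: A3 → E3 → B2.

B2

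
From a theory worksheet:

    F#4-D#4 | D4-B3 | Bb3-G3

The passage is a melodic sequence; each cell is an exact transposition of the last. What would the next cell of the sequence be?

Gb3 Eb3

With a 2-note motive the entries are F#4, D4, Bb3, each down a 3rd from the previous.
So cell 4 is Gb3 Eb3.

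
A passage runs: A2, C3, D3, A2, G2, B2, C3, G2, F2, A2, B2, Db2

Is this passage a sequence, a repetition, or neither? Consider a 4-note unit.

Note 4 of cell 3 is Db2; if this were a sequence it would be F2. No unit length gives a consistent transposition pattern.

neither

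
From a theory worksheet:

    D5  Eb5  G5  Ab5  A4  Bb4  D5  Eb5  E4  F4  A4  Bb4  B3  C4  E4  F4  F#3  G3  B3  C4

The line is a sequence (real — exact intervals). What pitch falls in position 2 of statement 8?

With 4-note cells, note 2 of each statement runs Eb5, Bb4, F4, C4, G3.
Extending down a 4th: D3 → A2 → E2.

E2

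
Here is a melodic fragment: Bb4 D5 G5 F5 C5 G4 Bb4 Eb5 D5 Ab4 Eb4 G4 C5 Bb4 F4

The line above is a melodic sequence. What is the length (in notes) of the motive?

5

15 notes total. Splitting into 3 groups of 5:
Bb4 D5 G5 F5 C5 | G4 Bb4 Eb5 D5 Ab4 | Eb4 G4 C5 Bb4 F4
Each cell is the previous one down a 3rd — so the unit is 5 notes.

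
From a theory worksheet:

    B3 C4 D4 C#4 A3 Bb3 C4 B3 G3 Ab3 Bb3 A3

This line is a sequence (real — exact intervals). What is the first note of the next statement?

Taking 4-note groups, the heads are B3, A3, G3: the pattern moves down a 2nd.
One more step down a 2nd gives F3.

F3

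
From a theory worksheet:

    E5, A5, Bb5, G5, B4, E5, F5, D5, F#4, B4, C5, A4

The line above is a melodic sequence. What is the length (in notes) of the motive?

4

Try groups of 4 (3 cells in 12 notes):
E5 A5 Bb5 G5 | B4 E5 F5 D5 | F#4 B4 C5 A4
Each cell is the previous one down a 4th — so the unit is 4 notes.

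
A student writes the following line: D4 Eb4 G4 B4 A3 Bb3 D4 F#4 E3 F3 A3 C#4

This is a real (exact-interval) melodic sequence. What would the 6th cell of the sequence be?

The 4-note cells begin on D4, A3, E3 — each down a 4th from the last.
Extending down a 4th: B2 → F#2 → C#2.
Statement 6 starts on C#2 and keeps the same exact contour: C#2 D2 F#2 A#2.

C#2 D2 F#2 A#2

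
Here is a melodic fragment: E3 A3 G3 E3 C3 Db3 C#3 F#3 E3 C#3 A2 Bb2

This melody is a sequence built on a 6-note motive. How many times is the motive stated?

2

12 notes in groups of 6 gives 12/6 = 2 statements.
Starts: E3, C#3 — each down a 3rd.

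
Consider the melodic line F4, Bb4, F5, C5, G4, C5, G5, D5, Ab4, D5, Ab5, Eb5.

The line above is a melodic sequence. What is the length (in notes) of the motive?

4

There are 12 notes; a 4-note unit gives 3 cells:
F4 Bb4 F5 C5 | G4 C5 G5 D5 | Ab4 D5 Ab5 Eb5
Every group is a transposition up a 2nd of the one before; no shorter unit works.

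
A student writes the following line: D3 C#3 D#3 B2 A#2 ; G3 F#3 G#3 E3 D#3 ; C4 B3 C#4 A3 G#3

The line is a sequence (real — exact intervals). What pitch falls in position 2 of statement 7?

G5

The unit is 5 notes. Position-2 pitches of the 3 shown cells: C#3, F#3, B3.
Extending up a 4th: E4 → A4 → D5 → G5.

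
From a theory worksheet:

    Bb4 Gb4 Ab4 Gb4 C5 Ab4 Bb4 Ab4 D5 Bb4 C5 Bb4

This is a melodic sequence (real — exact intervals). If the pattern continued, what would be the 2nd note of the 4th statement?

With 4-note cells, note 2 of each statement runs Gb4, Ab4, Bb4.
Each moves up a 2nd; the next is C5.

C5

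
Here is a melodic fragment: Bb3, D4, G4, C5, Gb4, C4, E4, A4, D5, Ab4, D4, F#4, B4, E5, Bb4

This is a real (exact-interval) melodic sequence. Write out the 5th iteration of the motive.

Taking 5-note groups, the heads are Bb3, C4, D4: the pattern moves up a 2nd.
Carrying on: E4 → F#4.
From F#4 the exact shape gives F#4 A#4 D#5 G#5 D5.

F#4 A#4 D#5 G#5 D5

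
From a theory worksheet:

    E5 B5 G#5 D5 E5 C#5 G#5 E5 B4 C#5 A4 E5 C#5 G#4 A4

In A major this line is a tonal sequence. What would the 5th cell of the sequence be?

With a 5-note motive the entries are E5, C#5, A4, each down a 3rd from the previous.
Carrying on: F#4 → D4.
From D4 the diatonic shape gives D4 A4 F#4 C#4 D4.

D4 A4 F#4 C#4 D4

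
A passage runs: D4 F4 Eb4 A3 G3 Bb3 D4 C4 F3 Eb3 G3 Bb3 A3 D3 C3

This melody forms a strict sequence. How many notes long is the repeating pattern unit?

5

Try groups of 5 (3 cells in 15 notes):
D4 F4 Eb4 A3 G3 | Bb3 D4 C4 F3 Eb3 | G3 Bb3 A3 D3 C3
Each cell is the previous one down a 3rd — so the unit is 5 notes.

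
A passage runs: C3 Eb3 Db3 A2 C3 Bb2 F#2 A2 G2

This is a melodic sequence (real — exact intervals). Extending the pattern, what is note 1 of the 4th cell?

The unit is 3 notes. Position-1 pitches of the 3 shown cells: C3, A2, F#2.
One more down a 3rd gives D#2.

D#2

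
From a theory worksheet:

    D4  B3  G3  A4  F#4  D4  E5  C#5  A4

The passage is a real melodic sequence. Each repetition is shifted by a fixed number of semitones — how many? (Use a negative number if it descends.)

Taking 3-note groups, the heads are D4, A4, E5: the pattern moves up a 5th.
D4→A4 is 69 − 62 = 7 semitones.

7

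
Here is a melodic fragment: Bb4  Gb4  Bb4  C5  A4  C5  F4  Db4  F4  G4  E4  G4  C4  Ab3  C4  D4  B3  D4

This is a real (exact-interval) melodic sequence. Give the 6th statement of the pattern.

A2 F2 A2 B2 G#2 B2

With a 6-note motive the entries are Bb4, F4, C4, each down a 4th from the previous.
Continuing the starts: G3 → D3 → A2.
From A2 the exact shape gives A2 F2 A2 B2 G#2 B2.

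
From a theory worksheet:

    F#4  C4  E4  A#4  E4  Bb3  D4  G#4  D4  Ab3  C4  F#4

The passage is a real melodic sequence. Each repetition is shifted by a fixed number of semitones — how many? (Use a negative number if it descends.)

Taking 4-note groups, the heads are F#4, E4, D4: the pattern moves down a 2nd.
F#4 to E4 spans -2 semitones.

-2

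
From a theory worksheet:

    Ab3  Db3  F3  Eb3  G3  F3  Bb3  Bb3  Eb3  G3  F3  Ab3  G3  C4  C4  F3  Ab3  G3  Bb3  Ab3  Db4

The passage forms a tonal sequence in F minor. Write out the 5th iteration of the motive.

Eb4 Ab3 C4 Bb3 Db4 C4 F4

The 7-note cells begin on Ab3, Bb3, C4 — each up a 2nd from the last.
Continuing the starts: Db4 → Eb4.
From Eb4 the diatonic shape gives Eb4 Ab3 C4 Bb3 Db4 C4 F4.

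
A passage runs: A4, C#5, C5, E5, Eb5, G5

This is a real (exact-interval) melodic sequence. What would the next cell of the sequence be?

Gb5 Bb5

The 2-note cells begin on A4, C5, Eb5 — each up a 3rd from the last.
So cell 4 is Gb5 Bb5.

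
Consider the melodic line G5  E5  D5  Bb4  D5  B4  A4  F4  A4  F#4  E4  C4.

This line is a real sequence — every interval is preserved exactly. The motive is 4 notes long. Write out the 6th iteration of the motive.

F#3 D#3 C#3 A2

Unit = 4 notes; the statements start on G5, D5, A4, moving down a 4th each time.
Extending down a 4th: E4 → B3 → F#3.
From F#3 the exact shape gives F#3 D#3 C#3 A2.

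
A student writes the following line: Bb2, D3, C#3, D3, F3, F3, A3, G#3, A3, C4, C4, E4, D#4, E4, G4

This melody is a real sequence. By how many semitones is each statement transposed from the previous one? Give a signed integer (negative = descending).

7

The 5-note cells begin on Bb2, F3, C4 — each up a 5th from the last.
Bb2 to F3 spans +7 semitones.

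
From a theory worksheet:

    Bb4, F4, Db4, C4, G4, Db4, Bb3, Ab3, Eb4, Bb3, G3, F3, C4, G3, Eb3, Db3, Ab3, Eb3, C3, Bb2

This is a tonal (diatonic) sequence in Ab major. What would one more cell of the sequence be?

F3 C3 Ab2 G2

With a 4-note motive the entries are Bb4, G4, Eb4, C4, Ab3, each down a 3rd from the previous.
So cell 6 is F3 C3 Ab2 G2.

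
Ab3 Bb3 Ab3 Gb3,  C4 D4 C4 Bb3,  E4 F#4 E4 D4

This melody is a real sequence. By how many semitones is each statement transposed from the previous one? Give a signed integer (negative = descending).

4

Taking 4-note groups, the heads are Ab3, C4, E4: the pattern moves up a 3rd.
Counting half-steps from Ab3 to C4: 4.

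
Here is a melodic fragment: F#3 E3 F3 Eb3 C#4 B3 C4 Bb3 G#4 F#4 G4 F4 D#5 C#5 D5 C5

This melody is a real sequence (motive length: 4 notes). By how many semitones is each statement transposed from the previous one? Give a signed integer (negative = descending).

7

The 4-note cells begin on F#3, C#4, G#4, D#5 — each up a 5th from the last.
Counting half-steps from F#3 to C#4: 7.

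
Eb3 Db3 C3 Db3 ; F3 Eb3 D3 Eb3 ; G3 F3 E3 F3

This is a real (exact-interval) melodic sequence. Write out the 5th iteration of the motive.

B3 A3 G#3 A3

Taking 4-note groups, the heads are Eb3, F3, G3: the pattern moves up a 2nd.
Continuing the starts: A3 → B3.
From B3 the exact shape gives B3 A3 G#3 A3.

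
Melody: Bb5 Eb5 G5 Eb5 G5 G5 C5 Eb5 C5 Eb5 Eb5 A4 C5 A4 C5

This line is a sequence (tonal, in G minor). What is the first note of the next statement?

C5

Unit = 5 notes; the statements start on Bb5, G5, Eb5, moving down a 3rd each time.
The next head, down a 3rd from Eb5, is C5.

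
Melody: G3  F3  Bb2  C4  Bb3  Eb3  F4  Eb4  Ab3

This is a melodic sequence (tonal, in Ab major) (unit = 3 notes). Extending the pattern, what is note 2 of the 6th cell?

The unit is 3 notes. Position-2 pitches of the 3 shown cells: F3, Bb3, Eb4.
Carrying that up a 4th forward: Ab4 → Db5 → G5.

G5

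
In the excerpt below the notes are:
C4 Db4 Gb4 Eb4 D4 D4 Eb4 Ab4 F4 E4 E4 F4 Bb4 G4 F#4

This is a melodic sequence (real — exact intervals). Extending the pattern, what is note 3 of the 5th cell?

The unit is 5 notes. Position-3 pitches of the 3 shown cells: Gb4, Ab4, Bb4.
Each moves up a 2nd. Continuing: C5 → D5.

D5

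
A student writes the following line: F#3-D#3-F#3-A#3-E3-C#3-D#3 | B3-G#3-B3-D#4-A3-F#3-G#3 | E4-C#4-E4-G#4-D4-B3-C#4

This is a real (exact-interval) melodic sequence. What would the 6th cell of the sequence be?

With a 7-note motive the entries are F#3, B3, E4, each up a 4th from the previous.
Extending up a 4th: A4 → D5 → G5.
So cell 6 is G5 E5 G5 B5 F5 D5 E5.

G5 E5 G5 B5 F5 D5 E5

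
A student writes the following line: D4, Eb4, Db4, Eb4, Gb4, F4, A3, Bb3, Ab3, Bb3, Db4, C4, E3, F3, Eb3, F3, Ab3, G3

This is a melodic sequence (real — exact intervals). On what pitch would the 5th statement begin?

Unit = 6 notes; the statements start on D4, A3, E3, moving down a 4th each time.
Extending the heads down a 4th: B2 → F#2.

F#2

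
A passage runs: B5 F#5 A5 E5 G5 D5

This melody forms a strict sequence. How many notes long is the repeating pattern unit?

2

6 notes total. Splitting into 3 groups of 2:
B5 F#5 | A5 E5 | G5 D5
That's a consistent down a 2nd shift per cell, and no other grouping gives one.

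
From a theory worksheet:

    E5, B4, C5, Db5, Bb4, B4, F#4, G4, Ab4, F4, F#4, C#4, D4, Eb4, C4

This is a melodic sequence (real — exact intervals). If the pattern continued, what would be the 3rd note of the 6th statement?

With 5-note cells, note 3 of each statement runs C5, G4, D4.
Each moves down a 4th. Continuing: A3 → E3 → B2.

B2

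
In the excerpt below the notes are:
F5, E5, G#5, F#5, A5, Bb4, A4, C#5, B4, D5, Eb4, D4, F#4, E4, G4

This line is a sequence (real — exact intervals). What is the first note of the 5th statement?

Db3

With a 5-note motive the entries are F5, Bb4, Eb4, each down a 5th from the previous.
Continuing: Ab3 → Db3. Statement 5 starts on Db3.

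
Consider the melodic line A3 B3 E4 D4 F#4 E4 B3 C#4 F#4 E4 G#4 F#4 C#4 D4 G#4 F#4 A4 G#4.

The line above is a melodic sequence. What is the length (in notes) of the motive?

Try groups of 6 (3 cells in 18 notes):
A3 B3 E4 D4 F#4 E4 | B3 C#4 F#4 E4 G#4 F#4 | C#4 D4 G#4 F#4 A4 G#4
That's a consistent up a 2nd shift per cell, and no other grouping gives one.

6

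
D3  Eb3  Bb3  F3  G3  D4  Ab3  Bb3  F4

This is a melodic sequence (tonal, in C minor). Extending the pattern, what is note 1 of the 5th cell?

Eb4

The unit is 3 notes. Position-1 pitches of the 3 shown cells: D3, F3, Ab3.
Each moves up a 3rd. Continuing: C4 → Eb4.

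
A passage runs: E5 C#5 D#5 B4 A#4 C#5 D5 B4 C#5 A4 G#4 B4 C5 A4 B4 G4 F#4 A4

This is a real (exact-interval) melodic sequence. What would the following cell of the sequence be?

Bb4 G4 A4 F4 E4 G4

Unit = 6 notes; the statements start on E5, D5, C5, moving down a 2nd each time.
Statement 4 starts on Bb4 and keeps the same exact contour: Bb4 G4 A4 F4 E4 G4.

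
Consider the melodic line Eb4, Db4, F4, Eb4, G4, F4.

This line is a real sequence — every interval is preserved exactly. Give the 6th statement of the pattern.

C#5 B4

Unit = 2 notes; the statements start on Eb4, F4, G4, moving up a 2nd each time.
Continuing the starts: A4 → B4 → C#5.
Statement 6 starts on C#5 and keeps the same exact contour: C#5 B4.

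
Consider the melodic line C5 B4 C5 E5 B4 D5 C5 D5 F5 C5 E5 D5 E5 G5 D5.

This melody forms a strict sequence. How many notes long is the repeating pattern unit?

15 notes total. Splitting into 3 groups of 5:
C5 B4 C5 E5 B4 | D5 C5 D5 F5 C5 | E5 D5 E5 G5 D5
That's a consistent up a 2nd shift per cell, and no other grouping gives one.

5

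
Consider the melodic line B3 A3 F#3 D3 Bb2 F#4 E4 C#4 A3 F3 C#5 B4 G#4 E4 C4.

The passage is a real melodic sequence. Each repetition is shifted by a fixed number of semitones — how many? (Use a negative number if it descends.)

7

Unit = 5 notes; the statements start on B3, F#4, C#5, moving up a 5th each time.
Counting half-steps from B3 to F#4: 7.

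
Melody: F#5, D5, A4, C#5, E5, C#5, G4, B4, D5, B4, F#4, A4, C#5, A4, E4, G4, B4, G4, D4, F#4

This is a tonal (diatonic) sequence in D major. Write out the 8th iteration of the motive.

The 4-note cells begin on F#5, E5, D5, C#5, B4 — each down a 2nd from the last.
Continuing the starts: A4 → G4 → F#4.
From F#4 the diatonic shape gives F#4 D4 A3 C#4.

F#4 D4 A3 C#4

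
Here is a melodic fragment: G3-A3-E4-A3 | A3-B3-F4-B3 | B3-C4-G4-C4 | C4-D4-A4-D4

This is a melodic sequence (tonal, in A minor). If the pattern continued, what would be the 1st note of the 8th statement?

G4

The unit is 4 notes. Position-1 pitches of the 4 shown cells: G3, A3, B3, C4.
Each moves up a 2nd. Continuing: D4 → E4 → F4 → G4.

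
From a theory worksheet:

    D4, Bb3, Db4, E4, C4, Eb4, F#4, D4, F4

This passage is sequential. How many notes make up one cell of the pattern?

There are 9 notes; a 3-note unit gives 3 cells:
D4 Bb3 Db4 | E4 C4 Eb4 | F#4 D4 F4
Every group is a transposition up a 2nd of the one before; no shorter unit works.

3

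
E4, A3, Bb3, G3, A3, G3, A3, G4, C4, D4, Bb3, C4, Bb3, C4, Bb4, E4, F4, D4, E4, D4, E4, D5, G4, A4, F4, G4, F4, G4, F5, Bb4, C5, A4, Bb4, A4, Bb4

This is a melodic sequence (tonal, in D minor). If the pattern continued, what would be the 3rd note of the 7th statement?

Grouping in 7s, the 3rd note of each cell is Bb3, D4, F4, A4, C5.
Each moves up a 3rd. Continuing: E5 → G5.

G5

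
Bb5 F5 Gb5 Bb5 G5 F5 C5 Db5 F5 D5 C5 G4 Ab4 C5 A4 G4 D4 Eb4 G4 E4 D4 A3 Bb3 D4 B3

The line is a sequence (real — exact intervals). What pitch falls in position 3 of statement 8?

G2

With 5-note cells, note 3 of each statement runs Gb5, Db5, Ab4, Eb4, Bb3.
Extending down a 4th: F3 → C3 → G2.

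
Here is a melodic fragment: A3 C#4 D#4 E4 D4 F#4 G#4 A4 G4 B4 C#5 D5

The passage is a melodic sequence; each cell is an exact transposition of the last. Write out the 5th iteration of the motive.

F5 A5 B5 C6

The 4-note cells begin on A3, D4, G4 — each up a 4th from the last.
Extending up a 4th: C5 → F5.
So cell 5 is F5 A5 B5 C6.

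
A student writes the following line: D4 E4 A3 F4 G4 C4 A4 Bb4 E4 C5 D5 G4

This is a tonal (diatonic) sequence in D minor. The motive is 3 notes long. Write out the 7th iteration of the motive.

Unit = 3 notes; the statements start on D4, F4, A4, C5, moving up a 3rd each time.
Carrying on: E5 → G5 → Bb5.
Statement 7 starts on Bb5 and keeps the same diatonic contour: Bb5 C6 F5.

Bb5 C6 F5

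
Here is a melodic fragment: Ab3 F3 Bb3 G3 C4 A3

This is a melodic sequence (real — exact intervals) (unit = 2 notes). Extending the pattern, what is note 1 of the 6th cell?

F#4

Grouping in 2s, the 1st note of each cell is Ab3, Bb3, C4.
Extending up a 2nd: D4 → E4 → F#4.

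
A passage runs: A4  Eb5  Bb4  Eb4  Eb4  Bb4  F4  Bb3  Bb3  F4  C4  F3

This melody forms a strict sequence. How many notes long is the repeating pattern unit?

Try groups of 4 (3 cells in 12 notes):
A4 Eb5 Bb4 Eb4 | Eb4 Bb4 F4 Bb3 | Bb3 F4 C4 F3
Each cell is the previous one down a 4th — so the unit is 4 notes.

4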